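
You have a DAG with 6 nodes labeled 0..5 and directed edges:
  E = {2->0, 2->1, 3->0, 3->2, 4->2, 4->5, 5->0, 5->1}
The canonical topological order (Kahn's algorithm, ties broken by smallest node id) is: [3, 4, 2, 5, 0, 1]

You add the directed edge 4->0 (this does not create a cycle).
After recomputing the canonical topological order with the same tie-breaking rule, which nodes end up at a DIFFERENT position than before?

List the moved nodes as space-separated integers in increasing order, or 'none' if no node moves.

Answer: none

Derivation:
Old toposort: [3, 4, 2, 5, 0, 1]
Added edge 4->0
Recompute Kahn (smallest-id tiebreak):
  initial in-degrees: [4, 2, 2, 0, 0, 1]
  ready (indeg=0): [3, 4]
  pop 3: indeg[0]->3; indeg[2]->1 | ready=[4] | order so far=[3]
  pop 4: indeg[0]->2; indeg[2]->0; indeg[5]->0 | ready=[2, 5] | order so far=[3, 4]
  pop 2: indeg[0]->1; indeg[1]->1 | ready=[5] | order so far=[3, 4, 2]
  pop 5: indeg[0]->0; indeg[1]->0 | ready=[0, 1] | order so far=[3, 4, 2, 5]
  pop 0: no out-edges | ready=[1] | order so far=[3, 4, 2, 5, 0]
  pop 1: no out-edges | ready=[] | order so far=[3, 4, 2, 5, 0, 1]
New canonical toposort: [3, 4, 2, 5, 0, 1]
Compare positions:
  Node 0: index 4 -> 4 (same)
  Node 1: index 5 -> 5 (same)
  Node 2: index 2 -> 2 (same)
  Node 3: index 0 -> 0 (same)
  Node 4: index 1 -> 1 (same)
  Node 5: index 3 -> 3 (same)
Nodes that changed position: none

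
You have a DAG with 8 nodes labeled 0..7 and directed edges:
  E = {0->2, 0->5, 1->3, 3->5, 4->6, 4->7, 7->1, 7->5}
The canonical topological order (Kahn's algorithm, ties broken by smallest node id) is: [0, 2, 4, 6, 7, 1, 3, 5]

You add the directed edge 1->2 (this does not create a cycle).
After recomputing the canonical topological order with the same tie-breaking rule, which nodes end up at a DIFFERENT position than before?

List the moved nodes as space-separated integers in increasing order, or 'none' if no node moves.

Answer: 1 2 4 6 7

Derivation:
Old toposort: [0, 2, 4, 6, 7, 1, 3, 5]
Added edge 1->2
Recompute Kahn (smallest-id tiebreak):
  initial in-degrees: [0, 1, 2, 1, 0, 3, 1, 1]
  ready (indeg=0): [0, 4]
  pop 0: indeg[2]->1; indeg[5]->2 | ready=[4] | order so far=[0]
  pop 4: indeg[6]->0; indeg[7]->0 | ready=[6, 7] | order so far=[0, 4]
  pop 6: no out-edges | ready=[7] | order so far=[0, 4, 6]
  pop 7: indeg[1]->0; indeg[5]->1 | ready=[1] | order so far=[0, 4, 6, 7]
  pop 1: indeg[2]->0; indeg[3]->0 | ready=[2, 3] | order so far=[0, 4, 6, 7, 1]
  pop 2: no out-edges | ready=[3] | order so far=[0, 4, 6, 7, 1, 2]
  pop 3: indeg[5]->0 | ready=[5] | order so far=[0, 4, 6, 7, 1, 2, 3]
  pop 5: no out-edges | ready=[] | order so far=[0, 4, 6, 7, 1, 2, 3, 5]
New canonical toposort: [0, 4, 6, 7, 1, 2, 3, 5]
Compare positions:
  Node 0: index 0 -> 0 (same)
  Node 1: index 5 -> 4 (moved)
  Node 2: index 1 -> 5 (moved)
  Node 3: index 6 -> 6 (same)
  Node 4: index 2 -> 1 (moved)
  Node 5: index 7 -> 7 (same)
  Node 6: index 3 -> 2 (moved)
  Node 7: index 4 -> 3 (moved)
Nodes that changed position: 1 2 4 6 7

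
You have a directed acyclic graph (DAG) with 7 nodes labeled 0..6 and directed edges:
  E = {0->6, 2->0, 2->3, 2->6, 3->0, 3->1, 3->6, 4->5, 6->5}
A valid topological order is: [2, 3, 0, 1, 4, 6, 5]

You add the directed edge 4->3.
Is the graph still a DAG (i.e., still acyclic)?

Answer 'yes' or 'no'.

Given toposort: [2, 3, 0, 1, 4, 6, 5]
Position of 4: index 4; position of 3: index 1
New edge 4->3: backward (u after v in old order)
Backward edge: old toposort is now invalid. Check if this creates a cycle.
Does 3 already reach 4? Reachable from 3: [0, 1, 3, 5, 6]. NO -> still a DAG (reorder needed).
Still a DAG? yes

Answer: yes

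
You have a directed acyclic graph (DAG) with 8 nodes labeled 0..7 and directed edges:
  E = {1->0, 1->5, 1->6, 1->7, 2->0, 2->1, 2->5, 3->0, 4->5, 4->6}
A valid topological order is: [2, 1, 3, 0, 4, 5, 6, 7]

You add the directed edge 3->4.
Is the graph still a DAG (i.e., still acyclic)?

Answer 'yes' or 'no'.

Answer: yes

Derivation:
Given toposort: [2, 1, 3, 0, 4, 5, 6, 7]
Position of 3: index 2; position of 4: index 4
New edge 3->4: forward
Forward edge: respects the existing order. Still a DAG, same toposort still valid.
Still a DAG? yes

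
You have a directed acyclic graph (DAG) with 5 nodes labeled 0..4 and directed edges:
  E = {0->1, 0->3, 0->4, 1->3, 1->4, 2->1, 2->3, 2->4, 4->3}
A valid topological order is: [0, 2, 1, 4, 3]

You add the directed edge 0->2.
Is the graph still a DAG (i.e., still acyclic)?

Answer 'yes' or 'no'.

Answer: yes

Derivation:
Given toposort: [0, 2, 1, 4, 3]
Position of 0: index 0; position of 2: index 1
New edge 0->2: forward
Forward edge: respects the existing order. Still a DAG, same toposort still valid.
Still a DAG? yes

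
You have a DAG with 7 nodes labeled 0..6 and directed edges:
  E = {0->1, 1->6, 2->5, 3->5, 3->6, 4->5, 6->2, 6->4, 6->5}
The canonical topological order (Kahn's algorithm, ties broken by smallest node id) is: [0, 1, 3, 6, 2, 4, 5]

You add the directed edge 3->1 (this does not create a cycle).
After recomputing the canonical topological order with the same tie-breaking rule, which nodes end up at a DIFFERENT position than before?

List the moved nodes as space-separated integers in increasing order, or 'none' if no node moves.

Answer: 1 3

Derivation:
Old toposort: [0, 1, 3, 6, 2, 4, 5]
Added edge 3->1
Recompute Kahn (smallest-id tiebreak):
  initial in-degrees: [0, 2, 1, 0, 1, 4, 2]
  ready (indeg=0): [0, 3]
  pop 0: indeg[1]->1 | ready=[3] | order so far=[0]
  pop 3: indeg[1]->0; indeg[5]->3; indeg[6]->1 | ready=[1] | order so far=[0, 3]
  pop 1: indeg[6]->0 | ready=[6] | order so far=[0, 3, 1]
  pop 6: indeg[2]->0; indeg[4]->0; indeg[5]->2 | ready=[2, 4] | order so far=[0, 3, 1, 6]
  pop 2: indeg[5]->1 | ready=[4] | order so far=[0, 3, 1, 6, 2]
  pop 4: indeg[5]->0 | ready=[5] | order so far=[0, 3, 1, 6, 2, 4]
  pop 5: no out-edges | ready=[] | order so far=[0, 3, 1, 6, 2, 4, 5]
New canonical toposort: [0, 3, 1, 6, 2, 4, 5]
Compare positions:
  Node 0: index 0 -> 0 (same)
  Node 1: index 1 -> 2 (moved)
  Node 2: index 4 -> 4 (same)
  Node 3: index 2 -> 1 (moved)
  Node 4: index 5 -> 5 (same)
  Node 5: index 6 -> 6 (same)
  Node 6: index 3 -> 3 (same)
Nodes that changed position: 1 3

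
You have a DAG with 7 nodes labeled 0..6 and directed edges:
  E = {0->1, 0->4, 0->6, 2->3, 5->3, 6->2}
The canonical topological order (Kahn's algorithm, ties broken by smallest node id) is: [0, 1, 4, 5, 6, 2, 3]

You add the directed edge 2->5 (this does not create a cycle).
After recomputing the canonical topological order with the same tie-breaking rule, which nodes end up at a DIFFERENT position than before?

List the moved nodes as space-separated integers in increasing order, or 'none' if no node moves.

Old toposort: [0, 1, 4, 5, 6, 2, 3]
Added edge 2->5
Recompute Kahn (smallest-id tiebreak):
  initial in-degrees: [0, 1, 1, 2, 1, 1, 1]
  ready (indeg=0): [0]
  pop 0: indeg[1]->0; indeg[4]->0; indeg[6]->0 | ready=[1, 4, 6] | order so far=[0]
  pop 1: no out-edges | ready=[4, 6] | order so far=[0, 1]
  pop 4: no out-edges | ready=[6] | order so far=[0, 1, 4]
  pop 6: indeg[2]->0 | ready=[2] | order so far=[0, 1, 4, 6]
  pop 2: indeg[3]->1; indeg[5]->0 | ready=[5] | order so far=[0, 1, 4, 6, 2]
  pop 5: indeg[3]->0 | ready=[3] | order so far=[0, 1, 4, 6, 2, 5]
  pop 3: no out-edges | ready=[] | order so far=[0, 1, 4, 6, 2, 5, 3]
New canonical toposort: [0, 1, 4, 6, 2, 5, 3]
Compare positions:
  Node 0: index 0 -> 0 (same)
  Node 1: index 1 -> 1 (same)
  Node 2: index 5 -> 4 (moved)
  Node 3: index 6 -> 6 (same)
  Node 4: index 2 -> 2 (same)
  Node 5: index 3 -> 5 (moved)
  Node 6: index 4 -> 3 (moved)
Nodes that changed position: 2 5 6

Answer: 2 5 6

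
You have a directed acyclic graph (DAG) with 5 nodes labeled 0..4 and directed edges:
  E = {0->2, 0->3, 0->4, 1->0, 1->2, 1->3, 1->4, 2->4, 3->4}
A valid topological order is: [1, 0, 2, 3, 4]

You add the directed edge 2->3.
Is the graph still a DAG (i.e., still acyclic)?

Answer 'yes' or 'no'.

Answer: yes

Derivation:
Given toposort: [1, 0, 2, 3, 4]
Position of 2: index 2; position of 3: index 3
New edge 2->3: forward
Forward edge: respects the existing order. Still a DAG, same toposort still valid.
Still a DAG? yes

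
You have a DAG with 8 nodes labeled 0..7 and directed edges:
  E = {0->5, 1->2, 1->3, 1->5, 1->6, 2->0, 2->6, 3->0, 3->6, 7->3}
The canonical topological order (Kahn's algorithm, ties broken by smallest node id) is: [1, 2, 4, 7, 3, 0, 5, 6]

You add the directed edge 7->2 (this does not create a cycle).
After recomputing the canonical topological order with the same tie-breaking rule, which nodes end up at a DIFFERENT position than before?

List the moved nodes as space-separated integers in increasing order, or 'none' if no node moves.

Old toposort: [1, 2, 4, 7, 3, 0, 5, 6]
Added edge 7->2
Recompute Kahn (smallest-id tiebreak):
  initial in-degrees: [2, 0, 2, 2, 0, 2, 3, 0]
  ready (indeg=0): [1, 4, 7]
  pop 1: indeg[2]->1; indeg[3]->1; indeg[5]->1; indeg[6]->2 | ready=[4, 7] | order so far=[1]
  pop 4: no out-edges | ready=[7] | order so far=[1, 4]
  pop 7: indeg[2]->0; indeg[3]->0 | ready=[2, 3] | order so far=[1, 4, 7]
  pop 2: indeg[0]->1; indeg[6]->1 | ready=[3] | order so far=[1, 4, 7, 2]
  pop 3: indeg[0]->0; indeg[6]->0 | ready=[0, 6] | order so far=[1, 4, 7, 2, 3]
  pop 0: indeg[5]->0 | ready=[5, 6] | order so far=[1, 4, 7, 2, 3, 0]
  pop 5: no out-edges | ready=[6] | order so far=[1, 4, 7, 2, 3, 0, 5]
  pop 6: no out-edges | ready=[] | order so far=[1, 4, 7, 2, 3, 0, 5, 6]
New canonical toposort: [1, 4, 7, 2, 3, 0, 5, 6]
Compare positions:
  Node 0: index 5 -> 5 (same)
  Node 1: index 0 -> 0 (same)
  Node 2: index 1 -> 3 (moved)
  Node 3: index 4 -> 4 (same)
  Node 4: index 2 -> 1 (moved)
  Node 5: index 6 -> 6 (same)
  Node 6: index 7 -> 7 (same)
  Node 7: index 3 -> 2 (moved)
Nodes that changed position: 2 4 7

Answer: 2 4 7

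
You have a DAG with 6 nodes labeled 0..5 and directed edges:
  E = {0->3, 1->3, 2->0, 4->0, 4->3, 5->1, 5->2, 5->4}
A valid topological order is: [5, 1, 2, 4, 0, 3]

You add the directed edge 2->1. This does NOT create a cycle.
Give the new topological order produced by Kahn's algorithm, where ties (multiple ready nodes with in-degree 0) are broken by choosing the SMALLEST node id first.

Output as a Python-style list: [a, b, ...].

Answer: [5, 2, 1, 4, 0, 3]

Derivation:
Old toposort: [5, 1, 2, 4, 0, 3]
Added edge: 2->1
Position of 2 (2) > position of 1 (1). Must reorder: 2 must now come before 1.
Run Kahn's algorithm (break ties by smallest node id):
  initial in-degrees: [2, 2, 1, 3, 1, 0]
  ready (indeg=0): [5]
  pop 5: indeg[1]->1; indeg[2]->0; indeg[4]->0 | ready=[2, 4] | order so far=[5]
  pop 2: indeg[0]->1; indeg[1]->0 | ready=[1, 4] | order so far=[5, 2]
  pop 1: indeg[3]->2 | ready=[4] | order so far=[5, 2, 1]
  pop 4: indeg[0]->0; indeg[3]->1 | ready=[0] | order so far=[5, 2, 1, 4]
  pop 0: indeg[3]->0 | ready=[3] | order so far=[5, 2, 1, 4, 0]
  pop 3: no out-edges | ready=[] | order so far=[5, 2, 1, 4, 0, 3]
  Result: [5, 2, 1, 4, 0, 3]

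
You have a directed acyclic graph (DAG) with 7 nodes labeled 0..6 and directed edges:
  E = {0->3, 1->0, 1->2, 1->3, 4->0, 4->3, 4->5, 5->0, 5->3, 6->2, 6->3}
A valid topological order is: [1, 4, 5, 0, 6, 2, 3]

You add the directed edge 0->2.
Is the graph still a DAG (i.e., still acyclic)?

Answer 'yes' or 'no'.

Answer: yes

Derivation:
Given toposort: [1, 4, 5, 0, 6, 2, 3]
Position of 0: index 3; position of 2: index 5
New edge 0->2: forward
Forward edge: respects the existing order. Still a DAG, same toposort still valid.
Still a DAG? yes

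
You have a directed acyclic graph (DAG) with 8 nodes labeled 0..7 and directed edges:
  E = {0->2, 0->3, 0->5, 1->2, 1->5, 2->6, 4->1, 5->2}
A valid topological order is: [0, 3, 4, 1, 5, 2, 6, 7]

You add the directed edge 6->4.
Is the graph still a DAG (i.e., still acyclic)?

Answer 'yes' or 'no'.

Given toposort: [0, 3, 4, 1, 5, 2, 6, 7]
Position of 6: index 6; position of 4: index 2
New edge 6->4: backward (u after v in old order)
Backward edge: old toposort is now invalid. Check if this creates a cycle.
Does 4 already reach 6? Reachable from 4: [1, 2, 4, 5, 6]. YES -> cycle!
Still a DAG? no

Answer: no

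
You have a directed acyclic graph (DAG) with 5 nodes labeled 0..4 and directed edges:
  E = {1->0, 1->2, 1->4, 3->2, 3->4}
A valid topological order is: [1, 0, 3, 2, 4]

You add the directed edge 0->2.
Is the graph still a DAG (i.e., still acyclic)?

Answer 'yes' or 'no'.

Answer: yes

Derivation:
Given toposort: [1, 0, 3, 2, 4]
Position of 0: index 1; position of 2: index 3
New edge 0->2: forward
Forward edge: respects the existing order. Still a DAG, same toposort still valid.
Still a DAG? yes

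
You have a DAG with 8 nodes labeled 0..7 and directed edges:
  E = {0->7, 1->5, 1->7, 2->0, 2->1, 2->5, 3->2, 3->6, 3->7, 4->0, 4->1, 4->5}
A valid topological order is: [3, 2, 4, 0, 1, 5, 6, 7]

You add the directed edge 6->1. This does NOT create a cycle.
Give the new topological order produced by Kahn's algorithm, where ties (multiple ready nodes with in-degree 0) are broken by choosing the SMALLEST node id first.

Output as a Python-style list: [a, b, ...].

Answer: [3, 2, 4, 0, 6, 1, 5, 7]

Derivation:
Old toposort: [3, 2, 4, 0, 1, 5, 6, 7]
Added edge: 6->1
Position of 6 (6) > position of 1 (4). Must reorder: 6 must now come before 1.
Run Kahn's algorithm (break ties by smallest node id):
  initial in-degrees: [2, 3, 1, 0, 0, 3, 1, 3]
  ready (indeg=0): [3, 4]
  pop 3: indeg[2]->0; indeg[6]->0; indeg[7]->2 | ready=[2, 4, 6] | order so far=[3]
  pop 2: indeg[0]->1; indeg[1]->2; indeg[5]->2 | ready=[4, 6] | order so far=[3, 2]
  pop 4: indeg[0]->0; indeg[1]->1; indeg[5]->1 | ready=[0, 6] | order so far=[3, 2, 4]
  pop 0: indeg[7]->1 | ready=[6] | order so far=[3, 2, 4, 0]
  pop 6: indeg[1]->0 | ready=[1] | order so far=[3, 2, 4, 0, 6]
  pop 1: indeg[5]->0; indeg[7]->0 | ready=[5, 7] | order so far=[3, 2, 4, 0, 6, 1]
  pop 5: no out-edges | ready=[7] | order so far=[3, 2, 4, 0, 6, 1, 5]
  pop 7: no out-edges | ready=[] | order so far=[3, 2, 4, 0, 6, 1, 5, 7]
  Result: [3, 2, 4, 0, 6, 1, 5, 7]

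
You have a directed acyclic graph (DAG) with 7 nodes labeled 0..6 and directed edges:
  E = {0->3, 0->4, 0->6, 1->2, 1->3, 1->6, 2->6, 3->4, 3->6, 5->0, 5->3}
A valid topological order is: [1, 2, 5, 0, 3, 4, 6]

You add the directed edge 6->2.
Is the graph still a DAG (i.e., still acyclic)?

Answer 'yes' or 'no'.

Given toposort: [1, 2, 5, 0, 3, 4, 6]
Position of 6: index 6; position of 2: index 1
New edge 6->2: backward (u after v in old order)
Backward edge: old toposort is now invalid. Check if this creates a cycle.
Does 2 already reach 6? Reachable from 2: [2, 6]. YES -> cycle!
Still a DAG? no

Answer: no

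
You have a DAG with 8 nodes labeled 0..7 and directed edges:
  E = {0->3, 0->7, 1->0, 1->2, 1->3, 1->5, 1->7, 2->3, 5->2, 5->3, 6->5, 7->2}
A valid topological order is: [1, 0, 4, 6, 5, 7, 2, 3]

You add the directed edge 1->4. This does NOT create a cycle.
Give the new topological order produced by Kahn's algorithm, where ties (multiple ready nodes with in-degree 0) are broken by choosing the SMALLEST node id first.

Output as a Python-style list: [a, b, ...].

Answer: [1, 0, 4, 6, 5, 7, 2, 3]

Derivation:
Old toposort: [1, 0, 4, 6, 5, 7, 2, 3]
Added edge: 1->4
Position of 1 (0) < position of 4 (2). Old order still valid.
Run Kahn's algorithm (break ties by smallest node id):
  initial in-degrees: [1, 0, 3, 4, 1, 2, 0, 2]
  ready (indeg=0): [1, 6]
  pop 1: indeg[0]->0; indeg[2]->2; indeg[3]->3; indeg[4]->0; indeg[5]->1; indeg[7]->1 | ready=[0, 4, 6] | order so far=[1]
  pop 0: indeg[3]->2; indeg[7]->0 | ready=[4, 6, 7] | order so far=[1, 0]
  pop 4: no out-edges | ready=[6, 7] | order so far=[1, 0, 4]
  pop 6: indeg[5]->0 | ready=[5, 7] | order so far=[1, 0, 4, 6]
  pop 5: indeg[2]->1; indeg[3]->1 | ready=[7] | order so far=[1, 0, 4, 6, 5]
  pop 7: indeg[2]->0 | ready=[2] | order so far=[1, 0, 4, 6, 5, 7]
  pop 2: indeg[3]->0 | ready=[3] | order so far=[1, 0, 4, 6, 5, 7, 2]
  pop 3: no out-edges | ready=[] | order so far=[1, 0, 4, 6, 5, 7, 2, 3]
  Result: [1, 0, 4, 6, 5, 7, 2, 3]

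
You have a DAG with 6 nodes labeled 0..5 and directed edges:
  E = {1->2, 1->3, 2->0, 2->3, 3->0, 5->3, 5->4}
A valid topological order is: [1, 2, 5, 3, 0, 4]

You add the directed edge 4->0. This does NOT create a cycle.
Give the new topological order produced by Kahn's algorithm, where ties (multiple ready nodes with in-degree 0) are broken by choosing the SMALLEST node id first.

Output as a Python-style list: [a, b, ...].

Answer: [1, 2, 5, 3, 4, 0]

Derivation:
Old toposort: [1, 2, 5, 3, 0, 4]
Added edge: 4->0
Position of 4 (5) > position of 0 (4). Must reorder: 4 must now come before 0.
Run Kahn's algorithm (break ties by smallest node id):
  initial in-degrees: [3, 0, 1, 3, 1, 0]
  ready (indeg=0): [1, 5]
  pop 1: indeg[2]->0; indeg[3]->2 | ready=[2, 5] | order so far=[1]
  pop 2: indeg[0]->2; indeg[3]->1 | ready=[5] | order so far=[1, 2]
  pop 5: indeg[3]->0; indeg[4]->0 | ready=[3, 4] | order so far=[1, 2, 5]
  pop 3: indeg[0]->1 | ready=[4] | order so far=[1, 2, 5, 3]
  pop 4: indeg[0]->0 | ready=[0] | order so far=[1, 2, 5, 3, 4]
  pop 0: no out-edges | ready=[] | order so far=[1, 2, 5, 3, 4, 0]
  Result: [1, 2, 5, 3, 4, 0]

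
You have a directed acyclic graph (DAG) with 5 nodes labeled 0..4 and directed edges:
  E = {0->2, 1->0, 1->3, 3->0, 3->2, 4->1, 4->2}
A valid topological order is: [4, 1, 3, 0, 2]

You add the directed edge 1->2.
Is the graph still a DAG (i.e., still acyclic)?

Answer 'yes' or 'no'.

Given toposort: [4, 1, 3, 0, 2]
Position of 1: index 1; position of 2: index 4
New edge 1->2: forward
Forward edge: respects the existing order. Still a DAG, same toposort still valid.
Still a DAG? yes

Answer: yes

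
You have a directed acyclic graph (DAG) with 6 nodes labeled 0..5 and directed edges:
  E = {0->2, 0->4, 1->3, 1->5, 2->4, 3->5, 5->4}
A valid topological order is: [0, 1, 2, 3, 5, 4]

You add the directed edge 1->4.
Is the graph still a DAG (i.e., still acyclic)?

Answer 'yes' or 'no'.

Answer: yes

Derivation:
Given toposort: [0, 1, 2, 3, 5, 4]
Position of 1: index 1; position of 4: index 5
New edge 1->4: forward
Forward edge: respects the existing order. Still a DAG, same toposort still valid.
Still a DAG? yes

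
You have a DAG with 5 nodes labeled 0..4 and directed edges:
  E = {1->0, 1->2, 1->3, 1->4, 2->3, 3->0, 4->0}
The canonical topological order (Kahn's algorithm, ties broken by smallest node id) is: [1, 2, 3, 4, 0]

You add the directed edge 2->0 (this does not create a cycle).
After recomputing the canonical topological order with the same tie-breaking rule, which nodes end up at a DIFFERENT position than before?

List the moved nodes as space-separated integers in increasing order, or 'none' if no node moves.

Answer: none

Derivation:
Old toposort: [1, 2, 3, 4, 0]
Added edge 2->0
Recompute Kahn (smallest-id tiebreak):
  initial in-degrees: [4, 0, 1, 2, 1]
  ready (indeg=0): [1]
  pop 1: indeg[0]->3; indeg[2]->0; indeg[3]->1; indeg[4]->0 | ready=[2, 4] | order so far=[1]
  pop 2: indeg[0]->2; indeg[3]->0 | ready=[3, 4] | order so far=[1, 2]
  pop 3: indeg[0]->1 | ready=[4] | order so far=[1, 2, 3]
  pop 4: indeg[0]->0 | ready=[0] | order so far=[1, 2, 3, 4]
  pop 0: no out-edges | ready=[] | order so far=[1, 2, 3, 4, 0]
New canonical toposort: [1, 2, 3, 4, 0]
Compare positions:
  Node 0: index 4 -> 4 (same)
  Node 1: index 0 -> 0 (same)
  Node 2: index 1 -> 1 (same)
  Node 3: index 2 -> 2 (same)
  Node 4: index 3 -> 3 (same)
Nodes that changed position: none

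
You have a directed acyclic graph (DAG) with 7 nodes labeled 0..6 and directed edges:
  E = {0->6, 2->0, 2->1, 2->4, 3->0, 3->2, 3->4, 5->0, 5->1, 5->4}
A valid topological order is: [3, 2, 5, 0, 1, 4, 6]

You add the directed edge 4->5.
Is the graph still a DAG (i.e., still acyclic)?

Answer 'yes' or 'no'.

Given toposort: [3, 2, 5, 0, 1, 4, 6]
Position of 4: index 5; position of 5: index 2
New edge 4->5: backward (u after v in old order)
Backward edge: old toposort is now invalid. Check if this creates a cycle.
Does 5 already reach 4? Reachable from 5: [0, 1, 4, 5, 6]. YES -> cycle!
Still a DAG? no

Answer: no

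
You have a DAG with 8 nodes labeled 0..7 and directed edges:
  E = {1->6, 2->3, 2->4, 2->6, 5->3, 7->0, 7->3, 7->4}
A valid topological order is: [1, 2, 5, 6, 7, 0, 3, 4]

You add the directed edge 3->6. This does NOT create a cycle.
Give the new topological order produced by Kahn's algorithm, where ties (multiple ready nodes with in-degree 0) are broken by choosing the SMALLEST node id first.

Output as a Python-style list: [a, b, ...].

Answer: [1, 2, 5, 7, 0, 3, 4, 6]

Derivation:
Old toposort: [1, 2, 5, 6, 7, 0, 3, 4]
Added edge: 3->6
Position of 3 (6) > position of 6 (3). Must reorder: 3 must now come before 6.
Run Kahn's algorithm (break ties by smallest node id):
  initial in-degrees: [1, 0, 0, 3, 2, 0, 3, 0]
  ready (indeg=0): [1, 2, 5, 7]
  pop 1: indeg[6]->2 | ready=[2, 5, 7] | order so far=[1]
  pop 2: indeg[3]->2; indeg[4]->1; indeg[6]->1 | ready=[5, 7] | order so far=[1, 2]
  pop 5: indeg[3]->1 | ready=[7] | order so far=[1, 2, 5]
  pop 7: indeg[0]->0; indeg[3]->0; indeg[4]->0 | ready=[0, 3, 4] | order so far=[1, 2, 5, 7]
  pop 0: no out-edges | ready=[3, 4] | order so far=[1, 2, 5, 7, 0]
  pop 3: indeg[6]->0 | ready=[4, 6] | order so far=[1, 2, 5, 7, 0, 3]
  pop 4: no out-edges | ready=[6] | order so far=[1, 2, 5, 7, 0, 3, 4]
  pop 6: no out-edges | ready=[] | order so far=[1, 2, 5, 7, 0, 3, 4, 6]
  Result: [1, 2, 5, 7, 0, 3, 4, 6]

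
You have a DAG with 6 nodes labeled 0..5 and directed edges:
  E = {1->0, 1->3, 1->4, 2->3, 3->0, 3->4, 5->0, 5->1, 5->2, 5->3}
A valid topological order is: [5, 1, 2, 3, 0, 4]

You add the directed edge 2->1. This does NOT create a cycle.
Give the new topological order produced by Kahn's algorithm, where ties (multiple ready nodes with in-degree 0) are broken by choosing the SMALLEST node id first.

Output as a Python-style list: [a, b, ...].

Old toposort: [5, 1, 2, 3, 0, 4]
Added edge: 2->1
Position of 2 (2) > position of 1 (1). Must reorder: 2 must now come before 1.
Run Kahn's algorithm (break ties by smallest node id):
  initial in-degrees: [3, 2, 1, 3, 2, 0]
  ready (indeg=0): [5]
  pop 5: indeg[0]->2; indeg[1]->1; indeg[2]->0; indeg[3]->2 | ready=[2] | order so far=[5]
  pop 2: indeg[1]->0; indeg[3]->1 | ready=[1] | order so far=[5, 2]
  pop 1: indeg[0]->1; indeg[3]->0; indeg[4]->1 | ready=[3] | order so far=[5, 2, 1]
  pop 3: indeg[0]->0; indeg[4]->0 | ready=[0, 4] | order so far=[5, 2, 1, 3]
  pop 0: no out-edges | ready=[4] | order so far=[5, 2, 1, 3, 0]
  pop 4: no out-edges | ready=[] | order so far=[5, 2, 1, 3, 0, 4]
  Result: [5, 2, 1, 3, 0, 4]

Answer: [5, 2, 1, 3, 0, 4]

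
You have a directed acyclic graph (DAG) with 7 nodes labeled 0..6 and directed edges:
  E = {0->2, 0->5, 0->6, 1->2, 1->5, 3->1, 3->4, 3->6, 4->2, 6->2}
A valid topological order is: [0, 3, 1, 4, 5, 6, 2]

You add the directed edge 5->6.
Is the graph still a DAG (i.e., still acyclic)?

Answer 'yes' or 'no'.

Answer: yes

Derivation:
Given toposort: [0, 3, 1, 4, 5, 6, 2]
Position of 5: index 4; position of 6: index 5
New edge 5->6: forward
Forward edge: respects the existing order. Still a DAG, same toposort still valid.
Still a DAG? yes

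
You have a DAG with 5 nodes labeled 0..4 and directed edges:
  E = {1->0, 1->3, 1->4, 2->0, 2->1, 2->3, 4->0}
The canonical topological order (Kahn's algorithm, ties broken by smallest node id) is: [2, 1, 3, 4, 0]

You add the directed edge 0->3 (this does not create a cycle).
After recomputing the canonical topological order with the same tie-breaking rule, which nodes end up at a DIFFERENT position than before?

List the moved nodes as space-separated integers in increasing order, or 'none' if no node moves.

Answer: 0 3 4

Derivation:
Old toposort: [2, 1, 3, 4, 0]
Added edge 0->3
Recompute Kahn (smallest-id tiebreak):
  initial in-degrees: [3, 1, 0, 3, 1]
  ready (indeg=0): [2]
  pop 2: indeg[0]->2; indeg[1]->0; indeg[3]->2 | ready=[1] | order so far=[2]
  pop 1: indeg[0]->1; indeg[3]->1; indeg[4]->0 | ready=[4] | order so far=[2, 1]
  pop 4: indeg[0]->0 | ready=[0] | order so far=[2, 1, 4]
  pop 0: indeg[3]->0 | ready=[3] | order so far=[2, 1, 4, 0]
  pop 3: no out-edges | ready=[] | order so far=[2, 1, 4, 0, 3]
New canonical toposort: [2, 1, 4, 0, 3]
Compare positions:
  Node 0: index 4 -> 3 (moved)
  Node 1: index 1 -> 1 (same)
  Node 2: index 0 -> 0 (same)
  Node 3: index 2 -> 4 (moved)
  Node 4: index 3 -> 2 (moved)
Nodes that changed position: 0 3 4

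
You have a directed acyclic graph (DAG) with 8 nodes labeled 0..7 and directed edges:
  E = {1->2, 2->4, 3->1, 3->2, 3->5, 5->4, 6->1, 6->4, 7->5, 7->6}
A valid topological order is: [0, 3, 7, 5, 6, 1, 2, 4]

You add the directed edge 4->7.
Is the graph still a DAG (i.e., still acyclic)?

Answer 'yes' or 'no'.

Answer: no

Derivation:
Given toposort: [0, 3, 7, 5, 6, 1, 2, 4]
Position of 4: index 7; position of 7: index 2
New edge 4->7: backward (u after v in old order)
Backward edge: old toposort is now invalid. Check if this creates a cycle.
Does 7 already reach 4? Reachable from 7: [1, 2, 4, 5, 6, 7]. YES -> cycle!
Still a DAG? no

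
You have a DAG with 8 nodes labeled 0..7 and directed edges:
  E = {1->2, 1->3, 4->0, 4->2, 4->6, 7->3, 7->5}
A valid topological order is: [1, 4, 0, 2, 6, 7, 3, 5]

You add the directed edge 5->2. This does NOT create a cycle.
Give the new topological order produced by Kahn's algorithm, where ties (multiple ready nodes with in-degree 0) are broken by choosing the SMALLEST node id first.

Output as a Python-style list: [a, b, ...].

Answer: [1, 4, 0, 6, 7, 3, 5, 2]

Derivation:
Old toposort: [1, 4, 0, 2, 6, 7, 3, 5]
Added edge: 5->2
Position of 5 (7) > position of 2 (3). Must reorder: 5 must now come before 2.
Run Kahn's algorithm (break ties by smallest node id):
  initial in-degrees: [1, 0, 3, 2, 0, 1, 1, 0]
  ready (indeg=0): [1, 4, 7]
  pop 1: indeg[2]->2; indeg[3]->1 | ready=[4, 7] | order so far=[1]
  pop 4: indeg[0]->0; indeg[2]->1; indeg[6]->0 | ready=[0, 6, 7] | order so far=[1, 4]
  pop 0: no out-edges | ready=[6, 7] | order so far=[1, 4, 0]
  pop 6: no out-edges | ready=[7] | order so far=[1, 4, 0, 6]
  pop 7: indeg[3]->0; indeg[5]->0 | ready=[3, 5] | order so far=[1, 4, 0, 6, 7]
  pop 3: no out-edges | ready=[5] | order so far=[1, 4, 0, 6, 7, 3]
  pop 5: indeg[2]->0 | ready=[2] | order so far=[1, 4, 0, 6, 7, 3, 5]
  pop 2: no out-edges | ready=[] | order so far=[1, 4, 0, 6, 7, 3, 5, 2]
  Result: [1, 4, 0, 6, 7, 3, 5, 2]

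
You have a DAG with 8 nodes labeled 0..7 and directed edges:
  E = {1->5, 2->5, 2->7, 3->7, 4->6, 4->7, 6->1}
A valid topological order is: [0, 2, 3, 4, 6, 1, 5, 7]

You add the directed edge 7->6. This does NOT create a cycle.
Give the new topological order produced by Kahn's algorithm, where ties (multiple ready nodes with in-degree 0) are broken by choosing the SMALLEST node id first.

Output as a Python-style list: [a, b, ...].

Answer: [0, 2, 3, 4, 7, 6, 1, 5]

Derivation:
Old toposort: [0, 2, 3, 4, 6, 1, 5, 7]
Added edge: 7->6
Position of 7 (7) > position of 6 (4). Must reorder: 7 must now come before 6.
Run Kahn's algorithm (break ties by smallest node id):
  initial in-degrees: [0, 1, 0, 0, 0, 2, 2, 3]
  ready (indeg=0): [0, 2, 3, 4]
  pop 0: no out-edges | ready=[2, 3, 4] | order so far=[0]
  pop 2: indeg[5]->1; indeg[7]->2 | ready=[3, 4] | order so far=[0, 2]
  pop 3: indeg[7]->1 | ready=[4] | order so far=[0, 2, 3]
  pop 4: indeg[6]->1; indeg[7]->0 | ready=[7] | order so far=[0, 2, 3, 4]
  pop 7: indeg[6]->0 | ready=[6] | order so far=[0, 2, 3, 4, 7]
  pop 6: indeg[1]->0 | ready=[1] | order so far=[0, 2, 3, 4, 7, 6]
  pop 1: indeg[5]->0 | ready=[5] | order so far=[0, 2, 3, 4, 7, 6, 1]
  pop 5: no out-edges | ready=[] | order so far=[0, 2, 3, 4, 7, 6, 1, 5]
  Result: [0, 2, 3, 4, 7, 6, 1, 5]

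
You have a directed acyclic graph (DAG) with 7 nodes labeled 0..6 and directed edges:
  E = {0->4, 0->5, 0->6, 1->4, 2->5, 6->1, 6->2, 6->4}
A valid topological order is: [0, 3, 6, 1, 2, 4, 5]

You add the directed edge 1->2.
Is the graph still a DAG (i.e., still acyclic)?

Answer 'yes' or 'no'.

Answer: yes

Derivation:
Given toposort: [0, 3, 6, 1, 2, 4, 5]
Position of 1: index 3; position of 2: index 4
New edge 1->2: forward
Forward edge: respects the existing order. Still a DAG, same toposort still valid.
Still a DAG? yes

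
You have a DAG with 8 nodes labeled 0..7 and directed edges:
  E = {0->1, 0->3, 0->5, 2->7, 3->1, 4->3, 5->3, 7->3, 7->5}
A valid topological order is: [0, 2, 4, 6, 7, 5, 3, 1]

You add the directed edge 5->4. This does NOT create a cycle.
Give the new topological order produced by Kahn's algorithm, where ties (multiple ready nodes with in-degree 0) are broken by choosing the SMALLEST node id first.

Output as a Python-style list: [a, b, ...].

Answer: [0, 2, 6, 7, 5, 4, 3, 1]

Derivation:
Old toposort: [0, 2, 4, 6, 7, 5, 3, 1]
Added edge: 5->4
Position of 5 (5) > position of 4 (2). Must reorder: 5 must now come before 4.
Run Kahn's algorithm (break ties by smallest node id):
  initial in-degrees: [0, 2, 0, 4, 1, 2, 0, 1]
  ready (indeg=0): [0, 2, 6]
  pop 0: indeg[1]->1; indeg[3]->3; indeg[5]->1 | ready=[2, 6] | order so far=[0]
  pop 2: indeg[7]->0 | ready=[6, 7] | order so far=[0, 2]
  pop 6: no out-edges | ready=[7] | order so far=[0, 2, 6]
  pop 7: indeg[3]->2; indeg[5]->0 | ready=[5] | order so far=[0, 2, 6, 7]
  pop 5: indeg[3]->1; indeg[4]->0 | ready=[4] | order so far=[0, 2, 6, 7, 5]
  pop 4: indeg[3]->0 | ready=[3] | order so far=[0, 2, 6, 7, 5, 4]
  pop 3: indeg[1]->0 | ready=[1] | order so far=[0, 2, 6, 7, 5, 4, 3]
  pop 1: no out-edges | ready=[] | order so far=[0, 2, 6, 7, 5, 4, 3, 1]
  Result: [0, 2, 6, 7, 5, 4, 3, 1]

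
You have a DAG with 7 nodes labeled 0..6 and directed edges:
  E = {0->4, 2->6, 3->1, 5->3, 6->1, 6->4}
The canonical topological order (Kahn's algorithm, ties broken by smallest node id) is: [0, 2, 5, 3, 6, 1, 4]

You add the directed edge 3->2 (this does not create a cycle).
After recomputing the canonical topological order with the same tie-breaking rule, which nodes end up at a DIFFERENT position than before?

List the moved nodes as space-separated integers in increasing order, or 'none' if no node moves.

Old toposort: [0, 2, 5, 3, 6, 1, 4]
Added edge 3->2
Recompute Kahn (smallest-id tiebreak):
  initial in-degrees: [0, 2, 1, 1, 2, 0, 1]
  ready (indeg=0): [0, 5]
  pop 0: indeg[4]->1 | ready=[5] | order so far=[0]
  pop 5: indeg[3]->0 | ready=[3] | order so far=[0, 5]
  pop 3: indeg[1]->1; indeg[2]->0 | ready=[2] | order so far=[0, 5, 3]
  pop 2: indeg[6]->0 | ready=[6] | order so far=[0, 5, 3, 2]
  pop 6: indeg[1]->0; indeg[4]->0 | ready=[1, 4] | order so far=[0, 5, 3, 2, 6]
  pop 1: no out-edges | ready=[4] | order so far=[0, 5, 3, 2, 6, 1]
  pop 4: no out-edges | ready=[] | order so far=[0, 5, 3, 2, 6, 1, 4]
New canonical toposort: [0, 5, 3, 2, 6, 1, 4]
Compare positions:
  Node 0: index 0 -> 0 (same)
  Node 1: index 5 -> 5 (same)
  Node 2: index 1 -> 3 (moved)
  Node 3: index 3 -> 2 (moved)
  Node 4: index 6 -> 6 (same)
  Node 5: index 2 -> 1 (moved)
  Node 6: index 4 -> 4 (same)
Nodes that changed position: 2 3 5

Answer: 2 3 5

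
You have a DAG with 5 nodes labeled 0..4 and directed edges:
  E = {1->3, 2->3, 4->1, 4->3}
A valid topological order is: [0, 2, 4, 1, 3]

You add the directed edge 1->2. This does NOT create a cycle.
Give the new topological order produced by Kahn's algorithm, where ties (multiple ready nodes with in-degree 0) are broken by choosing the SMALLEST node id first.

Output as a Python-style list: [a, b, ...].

Old toposort: [0, 2, 4, 1, 3]
Added edge: 1->2
Position of 1 (3) > position of 2 (1). Must reorder: 1 must now come before 2.
Run Kahn's algorithm (break ties by smallest node id):
  initial in-degrees: [0, 1, 1, 3, 0]
  ready (indeg=0): [0, 4]
  pop 0: no out-edges | ready=[4] | order so far=[0]
  pop 4: indeg[1]->0; indeg[3]->2 | ready=[1] | order so far=[0, 4]
  pop 1: indeg[2]->0; indeg[3]->1 | ready=[2] | order so far=[0, 4, 1]
  pop 2: indeg[3]->0 | ready=[3] | order so far=[0, 4, 1, 2]
  pop 3: no out-edges | ready=[] | order so far=[0, 4, 1, 2, 3]
  Result: [0, 4, 1, 2, 3]

Answer: [0, 4, 1, 2, 3]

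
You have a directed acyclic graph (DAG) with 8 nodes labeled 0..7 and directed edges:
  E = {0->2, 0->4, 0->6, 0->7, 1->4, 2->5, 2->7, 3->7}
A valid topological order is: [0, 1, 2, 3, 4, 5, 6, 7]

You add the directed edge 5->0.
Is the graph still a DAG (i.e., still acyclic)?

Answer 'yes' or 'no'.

Answer: no

Derivation:
Given toposort: [0, 1, 2, 3, 4, 5, 6, 7]
Position of 5: index 5; position of 0: index 0
New edge 5->0: backward (u after v in old order)
Backward edge: old toposort is now invalid. Check if this creates a cycle.
Does 0 already reach 5? Reachable from 0: [0, 2, 4, 5, 6, 7]. YES -> cycle!
Still a DAG? no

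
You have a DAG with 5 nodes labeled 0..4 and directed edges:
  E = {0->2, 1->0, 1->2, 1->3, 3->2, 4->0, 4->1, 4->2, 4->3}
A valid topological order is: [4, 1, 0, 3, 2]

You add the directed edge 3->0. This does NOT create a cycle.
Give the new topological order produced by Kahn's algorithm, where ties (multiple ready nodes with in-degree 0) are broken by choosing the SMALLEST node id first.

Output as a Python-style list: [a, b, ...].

Answer: [4, 1, 3, 0, 2]

Derivation:
Old toposort: [4, 1, 0, 3, 2]
Added edge: 3->0
Position of 3 (3) > position of 0 (2). Must reorder: 3 must now come before 0.
Run Kahn's algorithm (break ties by smallest node id):
  initial in-degrees: [3, 1, 4, 2, 0]
  ready (indeg=0): [4]
  pop 4: indeg[0]->2; indeg[1]->0; indeg[2]->3; indeg[3]->1 | ready=[1] | order so far=[4]
  pop 1: indeg[0]->1; indeg[2]->2; indeg[3]->0 | ready=[3] | order so far=[4, 1]
  pop 3: indeg[0]->0; indeg[2]->1 | ready=[0] | order so far=[4, 1, 3]
  pop 0: indeg[2]->0 | ready=[2] | order so far=[4, 1, 3, 0]
  pop 2: no out-edges | ready=[] | order so far=[4, 1, 3, 0, 2]
  Result: [4, 1, 3, 0, 2]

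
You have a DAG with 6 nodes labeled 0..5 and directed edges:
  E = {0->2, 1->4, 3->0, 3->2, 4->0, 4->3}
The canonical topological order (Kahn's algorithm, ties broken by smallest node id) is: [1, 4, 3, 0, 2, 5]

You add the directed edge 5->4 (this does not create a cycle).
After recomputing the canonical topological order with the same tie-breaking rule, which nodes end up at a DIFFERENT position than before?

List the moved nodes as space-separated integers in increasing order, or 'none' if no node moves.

Old toposort: [1, 4, 3, 0, 2, 5]
Added edge 5->4
Recompute Kahn (smallest-id tiebreak):
  initial in-degrees: [2, 0, 2, 1, 2, 0]
  ready (indeg=0): [1, 5]
  pop 1: indeg[4]->1 | ready=[5] | order so far=[1]
  pop 5: indeg[4]->0 | ready=[4] | order so far=[1, 5]
  pop 4: indeg[0]->1; indeg[3]->0 | ready=[3] | order so far=[1, 5, 4]
  pop 3: indeg[0]->0; indeg[2]->1 | ready=[0] | order so far=[1, 5, 4, 3]
  pop 0: indeg[2]->0 | ready=[2] | order so far=[1, 5, 4, 3, 0]
  pop 2: no out-edges | ready=[] | order so far=[1, 5, 4, 3, 0, 2]
New canonical toposort: [1, 5, 4, 3, 0, 2]
Compare positions:
  Node 0: index 3 -> 4 (moved)
  Node 1: index 0 -> 0 (same)
  Node 2: index 4 -> 5 (moved)
  Node 3: index 2 -> 3 (moved)
  Node 4: index 1 -> 2 (moved)
  Node 5: index 5 -> 1 (moved)
Nodes that changed position: 0 2 3 4 5

Answer: 0 2 3 4 5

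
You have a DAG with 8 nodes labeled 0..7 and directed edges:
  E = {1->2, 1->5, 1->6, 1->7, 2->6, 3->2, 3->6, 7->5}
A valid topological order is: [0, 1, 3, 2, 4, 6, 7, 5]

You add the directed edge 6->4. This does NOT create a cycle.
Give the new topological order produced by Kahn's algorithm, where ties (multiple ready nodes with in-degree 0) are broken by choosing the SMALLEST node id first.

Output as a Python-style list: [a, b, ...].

Answer: [0, 1, 3, 2, 6, 4, 7, 5]

Derivation:
Old toposort: [0, 1, 3, 2, 4, 6, 7, 5]
Added edge: 6->4
Position of 6 (5) > position of 4 (4). Must reorder: 6 must now come before 4.
Run Kahn's algorithm (break ties by smallest node id):
  initial in-degrees: [0, 0, 2, 0, 1, 2, 3, 1]
  ready (indeg=0): [0, 1, 3]
  pop 0: no out-edges | ready=[1, 3] | order so far=[0]
  pop 1: indeg[2]->1; indeg[5]->1; indeg[6]->2; indeg[7]->0 | ready=[3, 7] | order so far=[0, 1]
  pop 3: indeg[2]->0; indeg[6]->1 | ready=[2, 7] | order so far=[0, 1, 3]
  pop 2: indeg[6]->0 | ready=[6, 7] | order so far=[0, 1, 3, 2]
  pop 6: indeg[4]->0 | ready=[4, 7] | order so far=[0, 1, 3, 2, 6]
  pop 4: no out-edges | ready=[7] | order so far=[0, 1, 3, 2, 6, 4]
  pop 7: indeg[5]->0 | ready=[5] | order so far=[0, 1, 3, 2, 6, 4, 7]
  pop 5: no out-edges | ready=[] | order so far=[0, 1, 3, 2, 6, 4, 7, 5]
  Result: [0, 1, 3, 2, 6, 4, 7, 5]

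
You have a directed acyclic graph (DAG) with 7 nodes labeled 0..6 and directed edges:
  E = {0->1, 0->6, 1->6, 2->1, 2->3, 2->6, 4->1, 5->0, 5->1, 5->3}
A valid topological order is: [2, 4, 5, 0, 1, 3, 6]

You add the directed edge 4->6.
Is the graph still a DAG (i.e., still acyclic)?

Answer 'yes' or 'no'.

Answer: yes

Derivation:
Given toposort: [2, 4, 5, 0, 1, 3, 6]
Position of 4: index 1; position of 6: index 6
New edge 4->6: forward
Forward edge: respects the existing order. Still a DAG, same toposort still valid.
Still a DAG? yes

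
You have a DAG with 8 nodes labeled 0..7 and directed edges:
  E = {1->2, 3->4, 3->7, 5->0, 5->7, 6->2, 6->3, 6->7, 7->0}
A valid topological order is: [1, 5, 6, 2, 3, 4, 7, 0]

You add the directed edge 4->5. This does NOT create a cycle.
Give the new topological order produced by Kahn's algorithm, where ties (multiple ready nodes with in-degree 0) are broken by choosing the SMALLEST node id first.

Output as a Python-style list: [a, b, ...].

Answer: [1, 6, 2, 3, 4, 5, 7, 0]

Derivation:
Old toposort: [1, 5, 6, 2, 3, 4, 7, 0]
Added edge: 4->5
Position of 4 (5) > position of 5 (1). Must reorder: 4 must now come before 5.
Run Kahn's algorithm (break ties by smallest node id):
  initial in-degrees: [2, 0, 2, 1, 1, 1, 0, 3]
  ready (indeg=0): [1, 6]
  pop 1: indeg[2]->1 | ready=[6] | order so far=[1]
  pop 6: indeg[2]->0; indeg[3]->0; indeg[7]->2 | ready=[2, 3] | order so far=[1, 6]
  pop 2: no out-edges | ready=[3] | order so far=[1, 6, 2]
  pop 3: indeg[4]->0; indeg[7]->1 | ready=[4] | order so far=[1, 6, 2, 3]
  pop 4: indeg[5]->0 | ready=[5] | order so far=[1, 6, 2, 3, 4]
  pop 5: indeg[0]->1; indeg[7]->0 | ready=[7] | order so far=[1, 6, 2, 3, 4, 5]
  pop 7: indeg[0]->0 | ready=[0] | order so far=[1, 6, 2, 3, 4, 5, 7]
  pop 0: no out-edges | ready=[] | order so far=[1, 6, 2, 3, 4, 5, 7, 0]
  Result: [1, 6, 2, 3, 4, 5, 7, 0]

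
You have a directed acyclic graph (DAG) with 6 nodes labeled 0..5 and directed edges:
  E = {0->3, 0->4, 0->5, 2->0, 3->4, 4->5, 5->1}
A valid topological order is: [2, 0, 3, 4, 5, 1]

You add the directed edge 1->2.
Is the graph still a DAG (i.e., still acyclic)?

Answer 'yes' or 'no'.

Given toposort: [2, 0, 3, 4, 5, 1]
Position of 1: index 5; position of 2: index 0
New edge 1->2: backward (u after v in old order)
Backward edge: old toposort is now invalid. Check if this creates a cycle.
Does 2 already reach 1? Reachable from 2: [0, 1, 2, 3, 4, 5]. YES -> cycle!
Still a DAG? no

Answer: no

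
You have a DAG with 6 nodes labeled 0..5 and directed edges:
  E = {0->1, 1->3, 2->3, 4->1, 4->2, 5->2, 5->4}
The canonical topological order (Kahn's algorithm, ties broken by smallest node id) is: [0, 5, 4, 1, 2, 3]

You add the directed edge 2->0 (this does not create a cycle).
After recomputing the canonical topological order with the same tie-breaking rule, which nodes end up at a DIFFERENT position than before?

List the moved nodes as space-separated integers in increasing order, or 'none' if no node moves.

Old toposort: [0, 5, 4, 1, 2, 3]
Added edge 2->0
Recompute Kahn (smallest-id tiebreak):
  initial in-degrees: [1, 2, 2, 2, 1, 0]
  ready (indeg=0): [5]
  pop 5: indeg[2]->1; indeg[4]->0 | ready=[4] | order so far=[5]
  pop 4: indeg[1]->1; indeg[2]->0 | ready=[2] | order so far=[5, 4]
  pop 2: indeg[0]->0; indeg[3]->1 | ready=[0] | order so far=[5, 4, 2]
  pop 0: indeg[1]->0 | ready=[1] | order so far=[5, 4, 2, 0]
  pop 1: indeg[3]->0 | ready=[3] | order so far=[5, 4, 2, 0, 1]
  pop 3: no out-edges | ready=[] | order so far=[5, 4, 2, 0, 1, 3]
New canonical toposort: [5, 4, 2, 0, 1, 3]
Compare positions:
  Node 0: index 0 -> 3 (moved)
  Node 1: index 3 -> 4 (moved)
  Node 2: index 4 -> 2 (moved)
  Node 3: index 5 -> 5 (same)
  Node 4: index 2 -> 1 (moved)
  Node 5: index 1 -> 0 (moved)
Nodes that changed position: 0 1 2 4 5

Answer: 0 1 2 4 5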